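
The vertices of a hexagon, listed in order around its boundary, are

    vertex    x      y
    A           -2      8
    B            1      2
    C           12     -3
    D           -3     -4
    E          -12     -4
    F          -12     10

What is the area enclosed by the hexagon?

188

Σ = (-12) + (-27) + (-57) + (-36) + (-168) + (-76) = -376
Area = |Σ|/2 = 188.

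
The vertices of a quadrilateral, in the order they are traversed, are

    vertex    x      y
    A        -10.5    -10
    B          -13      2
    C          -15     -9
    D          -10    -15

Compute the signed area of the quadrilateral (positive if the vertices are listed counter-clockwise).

36.75

Apply the shoelace formula: 2A = Σ (x_i·y_{i+1} − x_{i+1}·y_i), indices taken mod 4.
Cross-terms: -151, 147, 135, -57.5  ⇒  Σ = 73.5
Signed area = Σ/2 = 36.75 (positive ⇒ counter-clockwise traversal).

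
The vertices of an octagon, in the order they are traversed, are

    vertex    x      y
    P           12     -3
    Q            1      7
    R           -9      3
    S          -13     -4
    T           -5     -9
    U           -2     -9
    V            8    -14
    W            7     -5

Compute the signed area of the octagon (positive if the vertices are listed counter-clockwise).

274.5

Apply the shoelace (surveyor's) formula: 2A = Σ (x_i·y_{i+1} − x_{i+1}·y_i), indices taken mod 8.
P→Q: (12)(7) − (1)(-3) = 87
Q→R: (1)(3) − (-9)(7) = 66
R→S: (-9)(-4) − (-13)(3) = 75
S→T: (-13)(-9) − (-5)(-4) = 97
T→U: (-5)(-9) − (-2)(-9) = 27
U→V: (-2)(-14) − (8)(-9) = 100
V→W: (8)(-5) − (7)(-14) = 58
W→P: (7)(-3) − (12)(-5) = 39
Σ = 549
Signed area = Σ/2 = 274.5 (positive ⇒ counter-clockwise traversal).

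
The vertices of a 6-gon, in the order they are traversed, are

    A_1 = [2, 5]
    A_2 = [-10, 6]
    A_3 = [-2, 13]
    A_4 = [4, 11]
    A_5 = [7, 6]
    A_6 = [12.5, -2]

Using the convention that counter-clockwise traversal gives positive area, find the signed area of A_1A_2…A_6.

-102.75

Cross-terms: 62, -118, -74, -53, -89, 66.5  ⇒  Σ = -205.5
Signed area = Σ/2 = -102.75 (negative ⇒ clockwise traversal).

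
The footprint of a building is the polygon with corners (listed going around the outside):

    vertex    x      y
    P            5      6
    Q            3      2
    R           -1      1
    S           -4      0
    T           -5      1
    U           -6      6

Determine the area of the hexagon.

46.5

Apply the shoelace (surveyor's) formula: 2A = Σ (x_i·y_{i+1} − x_{i+1}·y_i), indices taken mod 6.
Σ = (-8) + (5) + (4) + (-4) + (-24) + (-66) = -93
Area = |Σ|/2 = 46.5.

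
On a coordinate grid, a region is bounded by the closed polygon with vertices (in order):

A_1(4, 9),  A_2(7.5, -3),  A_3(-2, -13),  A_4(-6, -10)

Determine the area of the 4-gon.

Apply the surveyor's formula: 2A = Σ (x_i·y_{i+1} − x_{i+1}·y_i), indices taken mod 4.
A_1→A_2: (4)(-3) − (7.5)(9) = -79.5
A_2→A_3: (7.5)(-13) − (-2)(-3) = -103.5
A_3→A_4: (-2)(-10) − (-6)(-13) = -58
A_4→A_1: (-6)(9) − (4)(-10) = -14
Σ = -255
Area = |Σ|/2 = 127.5.

127.5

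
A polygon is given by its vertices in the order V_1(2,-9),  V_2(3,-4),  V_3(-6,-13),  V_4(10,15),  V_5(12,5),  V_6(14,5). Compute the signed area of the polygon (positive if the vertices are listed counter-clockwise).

Apply Gauss's area formula: 2A = Σ (x_i·y_{i+1} − x_{i+1}·y_i), indices taken mod 6.
Σ = (19) + (-63) + (40) + (-130) + (-10) + (-136) = -280
Signed area = Σ/2 = -140 (negative ⇒ clockwise traversal).

-140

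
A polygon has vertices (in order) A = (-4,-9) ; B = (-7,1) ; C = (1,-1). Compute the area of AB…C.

Apply Gauss's area formula: 2A = Σ (x_i·y_{i+1} − x_{i+1}·y_i), indices taken mod 3.
Σ = (-67) + (6) + (-13) = -74
Area = |Σ|/2 = 37.

37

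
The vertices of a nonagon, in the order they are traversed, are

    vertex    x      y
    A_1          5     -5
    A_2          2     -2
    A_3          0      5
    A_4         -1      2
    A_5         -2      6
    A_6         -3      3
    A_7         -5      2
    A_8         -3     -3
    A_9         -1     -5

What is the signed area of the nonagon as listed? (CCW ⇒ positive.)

A_1→A_2: (5)(-2) − (2)(-5) = 0
A_2→A_3: (2)(5) − (0)(-2) = 10
A_3→A_4: (0)(2) − (-1)(5) = 5
A_4→A_5: (-1)(6) − (-2)(2) = -2
A_5→A_6: (-2)(3) − (-3)(6) = 12
A_6→A_7: (-3)(2) − (-5)(3) = 9
A_7→A_8: (-5)(-3) − (-3)(2) = 21
A_8→A_9: (-3)(-5) − (-1)(-3) = 12
A_9→A_1: (-1)(-5) − (5)(-5) = 30
Σ = 97
Signed area = Σ/2 = 48.5 (positive ⇒ counter-clockwise traversal).

48.5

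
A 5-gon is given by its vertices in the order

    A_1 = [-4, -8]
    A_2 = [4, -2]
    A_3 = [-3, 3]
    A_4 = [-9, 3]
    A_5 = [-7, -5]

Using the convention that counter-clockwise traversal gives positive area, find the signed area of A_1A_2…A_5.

Σ = (40) + (6) + (18) + (66) + (36) = 166
Signed area = Σ/2 = 83 (positive ⇒ counter-clockwise traversal).

83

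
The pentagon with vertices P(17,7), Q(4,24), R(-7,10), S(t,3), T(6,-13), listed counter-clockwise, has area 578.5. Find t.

-15

The doubled signed area Σ (x_i y_{i+1} − x_{i+1} y_i) is linear in t.
With t=0 it equals 812; the coefficient of t is -23 (from the two edges through S).
So -23·t + 812 = 2·578.5 = 1157 ⇒ t = -15.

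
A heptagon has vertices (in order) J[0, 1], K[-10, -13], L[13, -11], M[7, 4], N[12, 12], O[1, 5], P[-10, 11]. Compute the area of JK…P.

Cross-terms: 10, 279, 129, 36, 48, 61, -10  ⇒  Σ = 553
Area = |Σ|/2 = 276.5.

276.5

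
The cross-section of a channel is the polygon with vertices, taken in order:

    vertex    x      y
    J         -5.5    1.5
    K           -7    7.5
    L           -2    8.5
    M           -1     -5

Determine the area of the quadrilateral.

42.875

Apply the surveyor's formula: 2A = Σ (x_i·y_{i+1} − x_{i+1}·y_i), indices taken mod 4.
J→K: (-5.5)(7.5) − (-7)(1.5) = -30.75
K→L: (-7)(8.5) − (-2)(7.5) = -44.5
L→M: (-2)(-5) − (-1)(8.5) = 18.5
M→J: (-1)(1.5) − (-5.5)(-5) = -29
Σ = -85.75
Area = |Σ|/2 = 42.875.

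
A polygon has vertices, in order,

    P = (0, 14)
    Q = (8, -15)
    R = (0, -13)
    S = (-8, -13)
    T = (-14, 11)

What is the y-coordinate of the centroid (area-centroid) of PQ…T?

Apply the surveyor's formula. First the cross-terms c_i = x_i·y_{i+1} − x_{i+1}·y_i:
  -112, -104, -104, -270, -196  ⇒  2A = -786, A = -393.
Then Σ (y_i + y_{i+1})·c_i = 1368, so ȳ = 1368 / (6·(-393)) = -76/131.

-76/131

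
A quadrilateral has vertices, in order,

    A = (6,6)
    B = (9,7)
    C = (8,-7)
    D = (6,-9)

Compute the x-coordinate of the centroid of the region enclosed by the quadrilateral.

1543/213

Apply the shoelace formula. First the cross-terms c_i = x_i·y_{i+1} − x_{i+1}·y_i:
  -12, -119, -30, 90  ⇒  2A = -71, A = -35.5.
Then Σ (x_i + x_{i+1})·c_i = -1543, so x̄ = -1543 / (6·(-35.5)) = 1543/213.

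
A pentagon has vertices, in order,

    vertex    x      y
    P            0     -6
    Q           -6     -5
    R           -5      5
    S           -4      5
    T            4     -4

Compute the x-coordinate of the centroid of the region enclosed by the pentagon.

-385/186

Apply Gauss's area formula. First the cross-terms c_i = x_i·y_{i+1} − x_{i+1}·y_i:
  -36, -55, -5, -4, -24  ⇒  2A = -124, A = -62.
Then Σ (x_i + x_{i+1})·c_i = 770, so x̄ = 770 / (6·(-62)) = -385/186.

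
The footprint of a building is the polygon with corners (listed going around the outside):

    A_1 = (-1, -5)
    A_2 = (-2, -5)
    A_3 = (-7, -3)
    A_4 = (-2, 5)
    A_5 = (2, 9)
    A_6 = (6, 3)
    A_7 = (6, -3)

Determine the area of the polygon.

110

Σ = (-5) + (-29) + (-41) + (-28) + (-48) + (-36) + (-33) = -220
Area = |Σ|/2 = 110.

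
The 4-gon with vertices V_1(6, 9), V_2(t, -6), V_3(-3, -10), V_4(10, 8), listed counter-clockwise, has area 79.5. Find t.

Write out the shoelace sum; only the two edges meeting at V_2 involve t:
2·Area = [(6·(-6) − t·9) + (t·(-10) − (-3)·(-6))] + 118
       = -19·t + 64 = 159
⇒ t = -5.

-5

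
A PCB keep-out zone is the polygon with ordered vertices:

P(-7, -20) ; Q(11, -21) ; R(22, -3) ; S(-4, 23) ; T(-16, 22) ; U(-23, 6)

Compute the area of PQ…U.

1241

Apply the shoelace formula: 2A = Σ (x_i·y_{i+1} − x_{i+1}·y_i), indices taken mod 6.
Cross-terms: 367, 429, 494, 280, 410, 502  ⇒  Σ = 2482
Area = |Σ|/2 = 1241.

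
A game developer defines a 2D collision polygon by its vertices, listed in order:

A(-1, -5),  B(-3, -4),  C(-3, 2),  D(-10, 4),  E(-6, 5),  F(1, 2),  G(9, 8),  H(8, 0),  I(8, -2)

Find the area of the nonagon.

98

Σ = (-11) + (-18) + (8) + (-26) + (-17) + (-10) + (-64) + (-16) + (-42) = -196
Area = |Σ|/2 = 98.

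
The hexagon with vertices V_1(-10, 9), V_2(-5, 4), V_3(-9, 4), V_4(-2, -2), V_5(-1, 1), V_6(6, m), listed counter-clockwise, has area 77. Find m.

7

The doubled signed area Σ (x_i y_{i+1} − x_{i+1} y_i) is linear in m.
With m=0 it equals 91; the coefficient of m is 9 (from the two edges through V_6).
So 9·m + 91 = 2·77 = 154 ⇒ m = 7.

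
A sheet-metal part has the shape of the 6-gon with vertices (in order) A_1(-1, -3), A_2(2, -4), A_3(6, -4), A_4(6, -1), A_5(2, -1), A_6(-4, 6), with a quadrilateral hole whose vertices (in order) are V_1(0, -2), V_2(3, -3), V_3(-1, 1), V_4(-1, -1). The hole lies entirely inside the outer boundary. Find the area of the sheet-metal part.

Outer boundary:
A_1→A_2: (-1)(-4) − (2)(-3) = 10
A_2→A_3: (2)(-4) − (6)(-4) = 16
A_3→A_4: (6)(-1) − (6)(-4) = 18
A_4→A_5: (6)(-1) − (2)(-1) = -4
A_5→A_6: (2)(6) − (-4)(-1) = 8
A_6→A_1: (-4)(-3) − (-1)(6) = 18
Σ = 66
Area = |Σ|/2 = 33.
Hole:
Σ = (6) + (0) + (2) + (2) = 10
Area = |Σ|/2 = 5.
Net area = 33 − 5 = 28.

28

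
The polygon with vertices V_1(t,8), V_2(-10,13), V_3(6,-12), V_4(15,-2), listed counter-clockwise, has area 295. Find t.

12

The doubled signed area Σ (x_i y_{i+1} − x_{i+1} y_i) is linear in t.
With t=0 it equals 410; the coefficient of t is 15 (from the two edges through V_1).
So 15·t + 410 = 2·295 = 590 ⇒ t = 12.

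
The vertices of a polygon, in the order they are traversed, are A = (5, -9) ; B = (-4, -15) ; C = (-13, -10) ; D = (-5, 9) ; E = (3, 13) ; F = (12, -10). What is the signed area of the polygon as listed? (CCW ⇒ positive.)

-384.5

Apply the shoelace formula: 2A = Σ (x_i·y_{i+1} − x_{i+1}·y_i), indices taken mod 6.
Cross-terms: -111, -155, -167, -92, -186, -58  ⇒  Σ = -769
Signed area = Σ/2 = -384.5 (negative ⇒ clockwise traversal).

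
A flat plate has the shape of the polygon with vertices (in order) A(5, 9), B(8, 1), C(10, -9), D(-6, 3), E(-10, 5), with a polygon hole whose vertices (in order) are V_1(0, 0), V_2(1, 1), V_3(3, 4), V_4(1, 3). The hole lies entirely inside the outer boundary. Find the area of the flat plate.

141

Outer boundary:
A→B: (5)(1) − (8)(9) = -67
B→C: (8)(-9) − (10)(1) = -82
C→D: (10)(3) − (-6)(-9) = -24
D→E: (-6)(5) − (-10)(3) = 0
E→A: (-10)(9) − (5)(5) = -115
Σ = -288
Area = |Σ|/2 = 144.
Hole:
Apply the surveyor's formula: 2A = Σ (x_i·y_{i+1} − x_{i+1}·y_i), indices taken mod 4.
Σ = (0) + (1) + (5) + (0) = 6
Area = |Σ|/2 = 3.
Net area = 144 − 3 = 141.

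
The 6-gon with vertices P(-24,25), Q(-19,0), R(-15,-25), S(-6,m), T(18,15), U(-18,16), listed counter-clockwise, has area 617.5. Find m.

-1

The doubled signed area Σ (x_i y_{i+1} − x_{i+1} y_i) is linear in m.
With m=0 it equals 1202; the coefficient of m is -33 (from the two edges through S).
So -33·m + 1202 = 2·617.5 = 1235 ⇒ m = -1.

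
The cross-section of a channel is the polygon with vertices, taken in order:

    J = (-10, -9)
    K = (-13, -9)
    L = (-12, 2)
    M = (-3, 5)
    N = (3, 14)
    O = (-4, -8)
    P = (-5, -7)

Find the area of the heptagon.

J→K: (-10)(-9) − (-13)(-9) = -27
K→L: (-13)(2) − (-12)(-9) = -134
L→M: (-12)(5) − (-3)(2) = -54
M→N: (-3)(14) − (3)(5) = -57
N→O: (3)(-8) − (-4)(14) = 32
O→P: (-4)(-7) − (-5)(-8) = -12
P→J: (-5)(-9) − (-10)(-7) = -25
Σ = -277
Area = |Σ|/2 = 138.5.

138.5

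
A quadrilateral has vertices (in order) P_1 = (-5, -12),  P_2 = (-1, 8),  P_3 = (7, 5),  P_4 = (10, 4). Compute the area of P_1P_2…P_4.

117.5

Apply the shoelace (surveyor's) formula: 2A = Σ (x_i·y_{i+1} − x_{i+1}·y_i), indices taken mod 4.
Σ = (-52) + (-61) + (-22) + (-100) = -235
Area = |Σ|/2 = 117.5.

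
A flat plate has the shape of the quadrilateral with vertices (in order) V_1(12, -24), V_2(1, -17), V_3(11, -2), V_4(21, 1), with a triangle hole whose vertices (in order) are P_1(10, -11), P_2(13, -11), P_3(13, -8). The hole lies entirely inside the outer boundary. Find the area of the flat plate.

Outer boundary:
Σ = (-180) + (185) + (53) + (-516) = -458
Area = |Σ|/2 = 229.
Hole:
Apply the shoelace (surveyor's) formula: 2A = Σ (x_i·y_{i+1} − x_{i+1}·y_i), indices taken mod 3.
Cross-terms: 33, 39, -63  ⇒  Σ = 9
Area = |Σ|/2 = 4.5.
Net area = 229 − 4.5 = 224.5.

224.5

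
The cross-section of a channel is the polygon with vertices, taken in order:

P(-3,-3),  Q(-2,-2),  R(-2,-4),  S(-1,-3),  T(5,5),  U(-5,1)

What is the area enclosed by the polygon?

32

Σ = (0) + (4) + (2) + (10) + (30) + (18) = 64
Area = |Σ|/2 = 32.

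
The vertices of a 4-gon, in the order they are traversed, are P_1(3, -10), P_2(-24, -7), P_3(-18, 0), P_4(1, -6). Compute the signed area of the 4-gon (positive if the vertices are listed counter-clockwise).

Σ = (-261) + (-126) + (108) + (8) = -271
Signed area = Σ/2 = -135.5 (negative ⇒ clockwise traversal).

-135.5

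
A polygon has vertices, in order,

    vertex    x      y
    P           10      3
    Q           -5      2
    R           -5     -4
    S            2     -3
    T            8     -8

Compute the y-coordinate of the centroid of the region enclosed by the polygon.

-1.09

Apply Gauss's area formula. First the cross-terms c_i = x_i·y_{i+1} − x_{i+1}·y_i:
  35, 30, 23, 8, 104  ⇒  2A = 200, A = 100.
Then Σ (y_i + y_{i+1})·c_i = -654, so ȳ = -654 / (6·100) = -1.09.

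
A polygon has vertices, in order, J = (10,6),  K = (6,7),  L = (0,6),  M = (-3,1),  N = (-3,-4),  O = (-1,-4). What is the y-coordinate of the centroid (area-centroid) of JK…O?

199/87

Apply Gauss's area formula. First the cross-terms c_i = x_i·y_{i+1} − x_{i+1}·y_i:
  34, 36, 18, 15, 8, 34  ⇒  2A = 145, A = 72.5.
Then Σ (y_i + y_{i+1})·c_i = 995, so ȳ = 995 / (6·72.5) = 199/87.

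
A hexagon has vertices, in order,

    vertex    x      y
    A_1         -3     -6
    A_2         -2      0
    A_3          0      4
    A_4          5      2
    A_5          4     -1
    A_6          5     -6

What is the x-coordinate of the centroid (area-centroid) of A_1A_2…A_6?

17/15

Apply the surveyor's formula. First the cross-terms c_i = x_i·y_{i+1} − x_{i+1}·y_i:
  -12, -8, -20, -13, -19, -48  ⇒  2A = -120, A = -60.
Then Σ (x_i + x_{i+1})·c_i = -408, so x̄ = -408 / (6·(-60)) = 17/15.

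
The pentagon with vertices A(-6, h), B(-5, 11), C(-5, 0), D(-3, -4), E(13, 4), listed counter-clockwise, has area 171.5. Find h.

15

The doubled signed area Σ (x_i y_{i+1} − x_{i+1} y_i) is linear in h.
With h=0 it equals 73; the coefficient of h is 18 (from the two edges through A).
So 18·h + 73 = 2·171.5 = 343 ⇒ h = 15.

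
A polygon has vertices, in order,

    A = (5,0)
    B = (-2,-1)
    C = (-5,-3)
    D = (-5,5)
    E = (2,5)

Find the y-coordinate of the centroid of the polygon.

277/156

Apply Gauss's area formula. First the cross-terms c_i = x_i·y_{i+1} − x_{i+1}·y_i:
  -5, 1, -40, -35, -25  ⇒  2A = -104, A = -52.
Then Σ (y_i + y_{i+1})·c_i = -554, so ȳ = -554 / (6·(-52)) = 277/156.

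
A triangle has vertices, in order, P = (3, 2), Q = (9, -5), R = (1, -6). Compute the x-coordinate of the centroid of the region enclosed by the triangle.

Apply the shoelace (surveyor's) formula. First the cross-terms c_i = x_i·y_{i+1} − x_{i+1}·y_i:
  -33, -49, 20  ⇒  2A = -62, A = -31.
Then Σ (x_i + x_{i+1})·c_i = -806, so x̄ = -806 / (6·(-31)) = 13/3.

13/3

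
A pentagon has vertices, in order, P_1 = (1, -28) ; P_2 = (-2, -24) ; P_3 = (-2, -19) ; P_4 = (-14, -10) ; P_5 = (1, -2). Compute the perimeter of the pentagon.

|P_1P_2| = √((-3)² + (4)²) = √25 = 5
|P_2P_3| = √((0)² + (5)²) = √25 = 5
|P_3P_4| = √((-12)² + (9)²) = √225 = 15
|P_4P_5| = √((15)² + (8)²) = √289 = 17
|P_5P_1| = √((0)² + (-26)²) = √676 = 26
Perimeter = 5 + 5 + 15 + 17 + 26 = 68.

68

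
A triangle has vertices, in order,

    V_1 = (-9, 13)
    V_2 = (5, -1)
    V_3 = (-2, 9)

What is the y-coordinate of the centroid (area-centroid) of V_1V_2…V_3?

Apply the shoelace formula. First the cross-terms c_i = x_i·y_{i+1} − x_{i+1}·y_i:
  -56, 43, 55  ⇒  2A = 42, A = 21.
Then Σ (y_i + y_{i+1})·c_i = 882, so ȳ = 882 / (6·21) = 7.

7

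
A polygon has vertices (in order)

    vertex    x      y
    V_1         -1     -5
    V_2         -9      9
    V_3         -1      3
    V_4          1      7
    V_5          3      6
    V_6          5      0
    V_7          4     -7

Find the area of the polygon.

V_1→V_2: (-1)(9) − (-9)(-5) = -54
V_2→V_3: (-9)(3) − (-1)(9) = -18
V_3→V_4: (-1)(7) − (1)(3) = -10
V_4→V_5: (1)(6) − (3)(7) = -15
V_5→V_6: (3)(0) − (5)(6) = -30
V_6→V_7: (5)(-7) − (4)(0) = -35
V_7→V_1: (4)(-5) − (-1)(-7) = -27
Σ = -189
Area = |Σ|/2 = 94.5.

94.5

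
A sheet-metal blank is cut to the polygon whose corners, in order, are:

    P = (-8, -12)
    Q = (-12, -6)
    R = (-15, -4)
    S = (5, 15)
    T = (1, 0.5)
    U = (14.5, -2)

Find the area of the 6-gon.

277.375

Σ = (-96) + (-42) + (-205) + (-12.5) + (-9.25) + (-190) = -554.75
Area = |Σ|/2 = 277.375.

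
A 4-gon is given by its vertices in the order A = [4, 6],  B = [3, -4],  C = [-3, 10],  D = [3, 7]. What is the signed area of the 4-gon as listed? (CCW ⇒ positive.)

Σ = (-34) + (18) + (-51) + (-10) = -77
Signed area = Σ/2 = -38.5 (negative ⇒ clockwise traversal).

-38.5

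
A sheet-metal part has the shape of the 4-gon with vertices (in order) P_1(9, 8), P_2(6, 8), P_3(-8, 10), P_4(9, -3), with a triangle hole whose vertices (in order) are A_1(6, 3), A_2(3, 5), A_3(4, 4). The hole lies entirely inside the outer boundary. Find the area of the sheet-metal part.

Outer boundary:
Σ = (24) + (124) + (-66) + (99) = 181
Area = |Σ|/2 = 90.5.
Hole:
Apply the shoelace formula: 2A = Σ (x_i·y_{i+1} − x_{i+1}·y_i), indices taken mod 3.
A_1→A_2: (6)(5) − (3)(3) = 21
A_2→A_3: (3)(4) − (4)(5) = -8
A_3→A_1: (4)(3) − (6)(4) = -12
Σ = 1
Area = |Σ|/2 = 0.5.
Net area = 90.5 − 0.5 = 90.

90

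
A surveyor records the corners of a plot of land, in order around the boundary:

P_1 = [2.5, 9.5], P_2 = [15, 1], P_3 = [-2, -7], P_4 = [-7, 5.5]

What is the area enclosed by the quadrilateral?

Apply the surveyor's formula: 2A = Σ (x_i·y_{i+1} − x_{i+1}·y_i), indices taken mod 4.
Σ = (-140) + (-103) + (-60) + (-80.25) = -383.25
Area = |Σ|/2 = 191.625.

191.625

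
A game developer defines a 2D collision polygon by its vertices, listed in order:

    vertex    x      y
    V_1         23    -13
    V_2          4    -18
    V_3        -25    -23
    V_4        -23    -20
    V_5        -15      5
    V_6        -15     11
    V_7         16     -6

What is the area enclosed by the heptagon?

Cross-terms: -362, -542, -29, -415, -90, -86, -70  ⇒  Σ = -1594
Area = |Σ|/2 = 797.

797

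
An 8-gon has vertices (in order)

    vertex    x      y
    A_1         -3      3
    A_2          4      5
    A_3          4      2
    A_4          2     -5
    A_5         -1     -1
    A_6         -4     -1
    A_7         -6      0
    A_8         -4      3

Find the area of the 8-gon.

A_1→A_2: (-3)(5) − (4)(3) = -27
A_2→A_3: (4)(2) − (4)(5) = -12
A_3→A_4: (4)(-5) − (2)(2) = -24
A_4→A_5: (2)(-1) − (-1)(-5) = -7
A_5→A_6: (-1)(-1) − (-4)(-1) = -3
A_6→A_7: (-4)(0) − (-6)(-1) = -6
A_7→A_8: (-6)(3) − (-4)(0) = -18
A_8→A_1: (-4)(3) − (-3)(3) = -3
Σ = -100
Area = |Σ|/2 = 50.

50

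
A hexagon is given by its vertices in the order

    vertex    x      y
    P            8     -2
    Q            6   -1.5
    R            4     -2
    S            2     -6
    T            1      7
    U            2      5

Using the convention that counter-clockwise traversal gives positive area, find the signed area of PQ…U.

-29.5

Apply Gauss's area formula: 2A = Σ (x_i·y_{i+1} − x_{i+1}·y_i), indices taken mod 6.
Σ = (0) + (-6) + (-20) + (20) + (-9) + (-44) = -59
Signed area = Σ/2 = -29.5 (negative ⇒ clockwise traversal).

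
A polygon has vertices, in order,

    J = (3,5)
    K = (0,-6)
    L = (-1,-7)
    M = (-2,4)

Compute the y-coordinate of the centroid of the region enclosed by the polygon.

0.25

Apply the shoelace (surveyor's) formula. First the cross-terms c_i = x_i·y_{i+1} − x_{i+1}·y_i:
  -18, -6, -18, -22  ⇒  2A = -64, A = -32.
Then Σ (y_i + y_{i+1})·c_i = -48, so ȳ = -48 / (6·(-32)) = 0.25.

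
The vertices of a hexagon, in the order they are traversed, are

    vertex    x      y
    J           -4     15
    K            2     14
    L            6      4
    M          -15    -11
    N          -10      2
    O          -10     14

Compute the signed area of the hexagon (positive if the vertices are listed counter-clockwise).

-261

Apply Gauss's area formula: 2A = Σ (x_i·y_{i+1} − x_{i+1}·y_i), indices taken mod 6.
Σ = (-86) + (-76) + (-6) + (-140) + (-120) + (-94) = -522
Signed area = Σ/2 = -261 (negative ⇒ clockwise traversal).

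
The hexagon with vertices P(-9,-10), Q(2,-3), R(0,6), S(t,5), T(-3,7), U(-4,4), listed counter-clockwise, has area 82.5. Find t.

Write out the shoelace sum; only the two edges meeting at S involve t:
2·Area = [(0·5 − t·6) + (t·7 − (-3)·5)] + 151
       = 1·t + 166 = 165
⇒ t = -1.

-1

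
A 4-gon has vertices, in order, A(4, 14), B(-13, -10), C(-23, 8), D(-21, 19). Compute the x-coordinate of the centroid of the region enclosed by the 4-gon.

Apply the shoelace formula. First the cross-terms c_i = x_i·y_{i+1} − x_{i+1}·y_i:
  142, -334, -269, -370  ⇒  2A = -831, A = -415.5.
Then Σ (x_i + x_{i+1})·c_i = 28872, so x̄ = 28872 / (6·(-415.5)) = -3208/277.

-3208/277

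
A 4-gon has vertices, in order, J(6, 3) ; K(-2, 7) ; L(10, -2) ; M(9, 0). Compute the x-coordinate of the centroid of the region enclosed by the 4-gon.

Apply the shoelace formula. First the cross-terms c_i = x_i·y_{i+1} − x_{i+1}·y_i:
  48, -66, 18, 27  ⇒  2A = 27, A = 13.5.
Then Σ (x_i + x_{i+1})·c_i = 411, so x̄ = 411 / (6·13.5) = 137/27.

137/27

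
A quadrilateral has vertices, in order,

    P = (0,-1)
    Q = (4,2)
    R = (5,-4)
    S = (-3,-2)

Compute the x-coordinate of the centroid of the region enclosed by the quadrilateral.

Apply the shoelace formula. First the cross-terms c_i = x_i·y_{i+1} − x_{i+1}·y_i:
  4, -26, -22, 3  ⇒  2A = -41, A = -20.5.
Then Σ (x_i + x_{i+1})·c_i = -271, so x̄ = -271 / (6·(-20.5)) = 271/123.

271/123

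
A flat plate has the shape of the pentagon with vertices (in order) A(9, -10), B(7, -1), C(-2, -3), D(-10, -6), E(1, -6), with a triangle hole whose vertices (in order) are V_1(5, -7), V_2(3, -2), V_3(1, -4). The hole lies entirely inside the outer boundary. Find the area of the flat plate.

58

Outer boundary:
Σ = (61) + (-23) + (-18) + (66) + (44) = 130
Area = |Σ|/2 = 65.
Hole:
Apply Gauss's area formula: 2A = Σ (x_i·y_{i+1} − x_{i+1}·y_i), indices taken mod 3.
Cross-terms: 11, -10, 13  ⇒  Σ = 14
Area = |Σ|/2 = 7.
Net area = 65 − 7 = 58.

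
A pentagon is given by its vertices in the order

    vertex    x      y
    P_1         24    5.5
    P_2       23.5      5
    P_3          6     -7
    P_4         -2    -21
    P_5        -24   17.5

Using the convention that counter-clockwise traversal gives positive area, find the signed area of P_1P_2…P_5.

-717.375

Apply the shoelace (surveyor's) formula: 2A = Σ (x_i·y_{i+1} − x_{i+1}·y_i), indices taken mod 5.
P_1→P_2: (24)(5) − (23.5)(5.5) = -9.25
P_2→P_3: (23.5)(-7) − (6)(5) = -194.5
P_3→P_4: (6)(-21) − (-2)(-7) = -140
P_4→P_5: (-2)(17.5) − (-24)(-21) = -539
P_5→P_1: (-24)(5.5) − (24)(17.5) = -552
Σ = -1434.75
Signed area = Σ/2 = -717.375 (negative ⇒ clockwise traversal).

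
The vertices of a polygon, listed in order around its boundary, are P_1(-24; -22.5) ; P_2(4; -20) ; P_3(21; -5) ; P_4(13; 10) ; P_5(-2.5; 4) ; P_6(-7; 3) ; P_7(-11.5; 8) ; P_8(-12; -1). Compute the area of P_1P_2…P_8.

837.25

Apply Gauss's area formula: 2A = Σ (x_i·y_{i+1} − x_{i+1}·y_i), indices taken mod 8.
P_1→P_2: (-24)(-20) − (4)(-22.5) = 570
P_2→P_3: (4)(-5) − (21)(-20) = 400
P_3→P_4: (21)(10) − (13)(-5) = 275
P_4→P_5: (13)(4) − (-2.5)(10) = 77
P_5→P_6: (-2.5)(3) − (-7)(4) = 20.5
P_6→P_7: (-7)(8) − (-11.5)(3) = -21.5
P_7→P_8: (-11.5)(-1) − (-12)(8) = 107.5
P_8→P_1: (-12)(-22.5) − (-24)(-1) = 246
Σ = 1674.5
Area = |Σ|/2 = 837.25.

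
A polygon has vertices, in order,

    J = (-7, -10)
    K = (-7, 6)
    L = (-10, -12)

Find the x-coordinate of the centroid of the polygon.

-8

Apply the shoelace formula. First the cross-terms c_i = x_i·y_{i+1} − x_{i+1}·y_i:
  -112, 144, 16  ⇒  2A = 48, A = 24.
Then Σ (x_i + x_{i+1})·c_i = -1152, so x̄ = -1152 / (6·24) = -8.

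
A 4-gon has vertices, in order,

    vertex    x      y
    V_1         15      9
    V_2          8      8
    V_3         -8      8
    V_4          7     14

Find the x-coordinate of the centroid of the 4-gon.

Apply the shoelace (surveyor's) formula. First the cross-terms c_i = x_i·y_{i+1} − x_{i+1}·y_i:
  48, 128, -168, -147  ⇒  2A = -139, A = -69.5.
Then Σ (x_i + x_{i+1})·c_i = -1962, so x̄ = -1962 / (6·(-69.5)) = 654/139.

654/139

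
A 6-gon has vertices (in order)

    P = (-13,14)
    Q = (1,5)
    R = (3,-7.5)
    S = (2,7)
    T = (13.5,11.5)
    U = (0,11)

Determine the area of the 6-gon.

P→Q: (-13)(5) − (1)(14) = -79
Q→R: (1)(-7.5) − (3)(5) = -22.5
R→S: (3)(7) − (2)(-7.5) = 36
S→T: (2)(11.5) − (13.5)(7) = -71.5
T→U: (13.5)(11) − (0)(11.5) = 148.5
U→P: (0)(14) − (-13)(11) = 143
Σ = 154.5
Area = |Σ|/2 = 77.25.

77.25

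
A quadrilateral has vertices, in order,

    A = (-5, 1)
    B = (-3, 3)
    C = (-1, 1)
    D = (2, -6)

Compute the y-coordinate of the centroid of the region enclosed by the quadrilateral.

-2/3

Apply Gauss's area formula. First the cross-terms c_i = x_i·y_{i+1} − x_{i+1}·y_i:
  -12, 0, 4, -28  ⇒  2A = -36, A = -18.
Then Σ (y_i + y_{i+1})·c_i = 72, so ȳ = 72 / (6·(-18)) = -2/3.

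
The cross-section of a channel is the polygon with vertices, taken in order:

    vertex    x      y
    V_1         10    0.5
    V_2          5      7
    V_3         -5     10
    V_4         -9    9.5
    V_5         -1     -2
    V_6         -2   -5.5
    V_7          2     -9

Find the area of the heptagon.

172

Σ = (67.5) + (85) + (42.5) + (27.5) + (1.5) + (29) + (91) = 344
Area = |Σ|/2 = 172.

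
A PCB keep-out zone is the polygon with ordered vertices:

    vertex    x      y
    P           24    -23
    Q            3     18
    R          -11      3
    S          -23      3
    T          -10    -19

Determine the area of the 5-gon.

948.5

Σ = (501) + (207) + (36) + (467) + (686) = 1897
Area = |Σ|/2 = 948.5.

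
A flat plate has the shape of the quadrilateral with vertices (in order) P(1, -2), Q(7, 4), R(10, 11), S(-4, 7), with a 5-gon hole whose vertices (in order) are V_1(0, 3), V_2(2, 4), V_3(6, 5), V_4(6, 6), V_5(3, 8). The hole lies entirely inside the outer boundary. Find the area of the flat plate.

72.5

Outer boundary:
Σ = (18) + (37) + (114) + (1) = 170
Area = |Σ|/2 = 85.
Hole:
V_1→V_2: (0)(4) − (2)(3) = -6
V_2→V_3: (2)(5) − (6)(4) = -14
V_3→V_4: (6)(6) − (6)(5) = 6
V_4→V_5: (6)(8) − (3)(6) = 30
V_5→V_1: (3)(3) − (0)(8) = 9
Σ = 25
Area = |Σ|/2 = 12.5.
Net area = 85 − 12.5 = 72.5.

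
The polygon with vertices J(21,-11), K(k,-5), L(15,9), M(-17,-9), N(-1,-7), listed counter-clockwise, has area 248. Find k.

Write out the shoelace sum; only the two edges meeting at K involve k:
2·Area = [(21·(-5) − k·(-11)) + (k·9 − 15·(-5))] + 286
       = 20·k + 256 = 496
⇒ k = 12.

12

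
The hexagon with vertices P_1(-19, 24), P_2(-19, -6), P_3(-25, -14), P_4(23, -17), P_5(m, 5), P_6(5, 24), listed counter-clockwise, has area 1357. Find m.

Write out the shoelace sum; only the two edges meeting at P_5 involve m:
2·Area = [(23·5 − m·(-17)) + (m·24 − 5·5)] + 2009
       = 41·m + 2099 = 2714
⇒ m = 15.

15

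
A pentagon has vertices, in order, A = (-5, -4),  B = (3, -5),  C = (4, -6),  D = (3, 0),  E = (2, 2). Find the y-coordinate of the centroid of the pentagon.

-7/3

Apply the shoelace formula. First the cross-terms c_i = x_i·y_{i+1} − x_{i+1}·y_i:
  37, 2, 18, 6, 2  ⇒  2A = 65, A = 32.5.
Then Σ (y_i + y_{i+1})·c_i = -455, so ȳ = -455 / (6·32.5) = -7/3.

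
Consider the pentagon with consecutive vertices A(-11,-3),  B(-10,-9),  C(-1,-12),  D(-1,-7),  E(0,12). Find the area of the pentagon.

147.5

Cross-terms: 69, 111, -5, -12, 132  ⇒  Σ = 295
Area = |Σ|/2 = 147.5.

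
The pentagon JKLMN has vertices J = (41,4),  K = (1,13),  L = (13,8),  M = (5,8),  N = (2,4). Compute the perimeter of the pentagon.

|JK| = √((-40)² + (9)²) = √1681 = 41
|KL| = √((12)² + (-5)²) = √169 = 13
|LM| = √((-8)² + (0)²) = √64 = 8
|MN| = √((-3)² + (-4)²) = √25 = 5
|NJ| = √((39)² + (0)²) = √1521 = 39
Perimeter = 41 + 13 + 8 + 5 + 39 = 106.

106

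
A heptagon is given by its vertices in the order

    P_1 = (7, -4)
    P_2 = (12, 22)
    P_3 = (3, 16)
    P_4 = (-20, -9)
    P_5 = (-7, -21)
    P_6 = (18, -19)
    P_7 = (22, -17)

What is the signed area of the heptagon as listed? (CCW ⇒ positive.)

Apply the shoelace (surveyor's) formula: 2A = Σ (x_i·y_{i+1} − x_{i+1}·y_i), indices taken mod 7.
P_1→P_2: (7)(22) − (12)(-4) = 202
P_2→P_3: (12)(16) − (3)(22) = 126
P_3→P_4: (3)(-9) − (-20)(16) = 293
P_4→P_5: (-20)(-21) − (-7)(-9) = 357
P_5→P_6: (-7)(-19) − (18)(-21) = 511
P_6→P_7: (18)(-17) − (22)(-19) = 112
P_7→P_1: (22)(-4) − (7)(-17) = 31
Σ = 1632
Signed area = Σ/2 = 816 (positive ⇒ counter-clockwise traversal).

816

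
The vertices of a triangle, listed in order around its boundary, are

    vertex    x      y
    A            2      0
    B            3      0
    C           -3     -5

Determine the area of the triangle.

2.5

A→B: (2)(0) − (3)(0) = 0
B→C: (3)(-5) − (-3)(0) = -15
C→A: (-3)(0) − (2)(-5) = 10
Σ = -5
Area = |Σ|/2 = 2.5.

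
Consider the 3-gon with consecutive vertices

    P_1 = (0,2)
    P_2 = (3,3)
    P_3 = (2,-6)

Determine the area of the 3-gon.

P_1→P_2: (0)(3) − (3)(2) = -6
P_2→P_3: (3)(-6) − (2)(3) = -24
P_3→P_1: (2)(2) − (0)(-6) = 4
Σ = -26
Area = |Σ|/2 = 13.

13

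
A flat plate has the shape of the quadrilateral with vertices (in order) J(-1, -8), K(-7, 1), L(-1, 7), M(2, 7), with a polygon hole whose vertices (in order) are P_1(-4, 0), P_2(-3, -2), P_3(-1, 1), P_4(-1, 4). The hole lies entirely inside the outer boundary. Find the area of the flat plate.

59.5

Outer boundary:
Σ = (-57) + (-48) + (-21) + (-9) = -135
Area = |Σ|/2 = 67.5.
Hole:
Apply the shoelace (surveyor's) formula: 2A = Σ (x_i·y_{i+1} − x_{i+1}·y_i), indices taken mod 4.
Σ = (8) + (-5) + (-3) + (16) = 16
Area = |Σ|/2 = 8.
Net area = 67.5 − 8 = 59.5.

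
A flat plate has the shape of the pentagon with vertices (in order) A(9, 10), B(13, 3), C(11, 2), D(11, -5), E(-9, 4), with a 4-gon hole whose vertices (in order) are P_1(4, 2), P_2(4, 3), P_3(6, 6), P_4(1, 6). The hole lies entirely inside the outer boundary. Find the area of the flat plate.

Outer boundary:
Apply the surveyor's formula: 2A = Σ (x_i·y_{i+1} − x_{i+1}·y_i), indices taken mod 5.
Σ = (-103) + (-7) + (-77) + (-1) + (-126) = -314
Area = |Σ|/2 = 157.
Hole:
Cross-terms: 4, 6, 30, -22  ⇒  Σ = 18
Area = |Σ|/2 = 9.
Net area = 157 − 9 = 148.

148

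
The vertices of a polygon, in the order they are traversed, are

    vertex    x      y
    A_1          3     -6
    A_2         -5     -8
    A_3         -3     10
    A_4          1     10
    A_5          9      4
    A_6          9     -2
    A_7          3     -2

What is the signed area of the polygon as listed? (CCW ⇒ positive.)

-166

Σ = (-54) + (-74) + (-40) + (-86) + (-54) + (-12) + (-12) = -332
Signed area = Σ/2 = -166 (negative ⇒ clockwise traversal).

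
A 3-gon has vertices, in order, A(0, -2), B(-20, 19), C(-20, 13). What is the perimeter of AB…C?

60

|AB| = √((-20)² + (21)²) = √841 = 29
|BC| = √((0)² + (-6)²) = √36 = 6
|CA| = √((20)² + (-15)²) = √625 = 25
Perimeter = 29 + 6 + 25 = 60.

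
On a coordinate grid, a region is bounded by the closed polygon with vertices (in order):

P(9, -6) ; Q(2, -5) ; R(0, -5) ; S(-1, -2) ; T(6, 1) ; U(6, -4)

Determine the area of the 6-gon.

33.5

Apply the surveyor's formula: 2A = Σ (x_i·y_{i+1} − x_{i+1}·y_i), indices taken mod 6.
Σ = (-33) + (-10) + (-5) + (11) + (-30) + (0) = -67
Area = |Σ|/2 = 33.5.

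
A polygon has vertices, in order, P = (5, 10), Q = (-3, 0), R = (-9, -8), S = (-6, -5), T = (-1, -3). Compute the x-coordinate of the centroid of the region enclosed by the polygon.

-254/207

Apply the shoelace formula. First the cross-terms c_i = x_i·y_{i+1} − x_{i+1}·y_i:
  30, 24, -3, 13, 5  ⇒  2A = 69, A = 34.5.
Then Σ (x_i + x_{i+1})·c_i = -254, so x̄ = -254 / (6·34.5) = -254/207.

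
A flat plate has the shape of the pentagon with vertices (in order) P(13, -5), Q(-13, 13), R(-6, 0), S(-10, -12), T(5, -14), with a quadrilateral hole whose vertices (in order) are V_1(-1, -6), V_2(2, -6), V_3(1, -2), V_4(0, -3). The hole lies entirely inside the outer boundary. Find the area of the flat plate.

298.5

Outer boundary:
Apply Gauss's area formula: 2A = Σ (x_i·y_{i+1} − x_{i+1}·y_i), indices taken mod 5.
Cross-terms: 104, 78, 72, 200, 157  ⇒  Σ = 611
Area = |Σ|/2 = 305.5.
Hole:
V_1→V_2: (-1)(-6) − (2)(-6) = 18
V_2→V_3: (2)(-2) − (1)(-6) = 2
V_3→V_4: (1)(-3) − (0)(-2) = -3
V_4→V_1: (0)(-6) − (-1)(-3) = -3
Σ = 14
Area = |Σ|/2 = 7.
Net area = 305.5 − 7 = 298.5.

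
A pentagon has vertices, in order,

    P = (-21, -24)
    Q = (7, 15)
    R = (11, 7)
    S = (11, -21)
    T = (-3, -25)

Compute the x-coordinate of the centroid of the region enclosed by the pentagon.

Apply Gauss's area formula. First the cross-terms c_i = x_i·y_{i+1} − x_{i+1}·y_i:
  -147, -116, -308, -338, -453  ⇒  2A = -1362, A = -681.
Then Σ (x_i + x_{i+1})·c_i = 1362, so x̄ = 1362 / (6·(-681)) = -1/3.

-1/3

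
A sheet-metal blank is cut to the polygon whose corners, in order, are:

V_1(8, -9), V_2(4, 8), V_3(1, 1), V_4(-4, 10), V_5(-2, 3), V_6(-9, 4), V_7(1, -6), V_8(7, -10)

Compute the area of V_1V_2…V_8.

Σ = (100) + (-4) + (14) + (8) + (19) + (50) + (32) + (17) = 236
Area = |Σ|/2 = 118.

118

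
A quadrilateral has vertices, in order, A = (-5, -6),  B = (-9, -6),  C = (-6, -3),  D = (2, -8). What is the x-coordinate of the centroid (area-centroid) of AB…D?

-137/31

Apply the surveyor's formula. First the cross-terms c_i = x_i·y_{i+1} − x_{i+1}·y_i:
  -24, -9, 54, -52  ⇒  2A = -31, A = -15.5.
Then Σ (x_i + x_{i+1})·c_i = 411, so x̄ = 411 / (6·(-15.5)) = -137/31.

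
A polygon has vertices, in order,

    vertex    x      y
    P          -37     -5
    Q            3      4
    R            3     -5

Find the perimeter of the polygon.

|PQ| = √((40)² + (9)²) = √1681 = 41
|QR| = √((0)² + (-9)²) = √81 = 9
|RP| = √((-40)² + (0)²) = √1600 = 40
Perimeter = 41 + 9 + 40 = 90.

90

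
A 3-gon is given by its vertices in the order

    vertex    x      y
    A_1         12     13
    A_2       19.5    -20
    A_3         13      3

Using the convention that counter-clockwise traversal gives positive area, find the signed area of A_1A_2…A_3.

Apply the shoelace formula: 2A = Σ (x_i·y_{i+1} − x_{i+1}·y_i), indices taken mod 3.
Σ = (-493.5) + (318.5) + (133) = -42
Signed area = Σ/2 = -21 (negative ⇒ clockwise traversal).

-21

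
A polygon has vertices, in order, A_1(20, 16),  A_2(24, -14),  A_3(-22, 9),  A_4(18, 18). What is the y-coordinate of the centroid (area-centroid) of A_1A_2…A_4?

Apply the shoelace formula. First the cross-terms c_i = x_i·y_{i+1} − x_{i+1}·y_i:
  -664, -92, -558, -72  ⇒  2A = -1386, A = -693.
Then Σ (y_i + y_{i+1})·c_i = -18382, so ȳ = -18382 / (6·(-693)) = 1313/297.

1313/297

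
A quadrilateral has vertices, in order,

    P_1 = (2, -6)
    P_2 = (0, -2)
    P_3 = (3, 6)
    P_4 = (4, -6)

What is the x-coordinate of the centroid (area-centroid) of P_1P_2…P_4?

89/39

Apply the shoelace formula. First the cross-terms c_i = x_i·y_{i+1} − x_{i+1}·y_i:
  -4, 6, -42, -12  ⇒  2A = -52, A = -26.
Then Σ (x_i + x_{i+1})·c_i = -356, so x̄ = -356 / (6·(-26)) = 89/39.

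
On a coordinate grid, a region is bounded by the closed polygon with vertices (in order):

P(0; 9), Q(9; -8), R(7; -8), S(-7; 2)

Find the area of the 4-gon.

101

Σ = (-81) + (-16) + (-42) + (-63) = -202
Area = |Σ|/2 = 101.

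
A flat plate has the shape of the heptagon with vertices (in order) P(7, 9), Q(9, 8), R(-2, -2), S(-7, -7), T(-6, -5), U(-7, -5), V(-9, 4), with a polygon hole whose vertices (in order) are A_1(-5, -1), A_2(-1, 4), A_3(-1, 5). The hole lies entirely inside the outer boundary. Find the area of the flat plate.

Outer boundary:
Apply the shoelace formula: 2A = Σ (x_i·y_{i+1} − x_{i+1}·y_i), indices taken mod 7.
Σ = (-25) + (-2) + (0) + (-7) + (-5) + (-73) + (-109) = -221
Area = |Σ|/2 = 110.5.
Hole:
Apply the surveyor's formula: 2A = Σ (x_i·y_{i+1} − x_{i+1}·y_i), indices taken mod 3.
Cross-terms: -21, -1, 26  ⇒  Σ = 4
Area = |Σ|/2 = 2.
Net area = 110.5 − 2 = 108.5.

108.5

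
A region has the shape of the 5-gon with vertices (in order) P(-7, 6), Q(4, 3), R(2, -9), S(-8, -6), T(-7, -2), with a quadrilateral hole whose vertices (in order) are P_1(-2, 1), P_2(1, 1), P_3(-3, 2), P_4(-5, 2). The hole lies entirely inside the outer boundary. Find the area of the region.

Outer boundary:
Apply the shoelace formula: 2A = Σ (x_i·y_{i+1} − x_{i+1}·y_i), indices taken mod 5.
Σ = (-45) + (-42) + (-84) + (-26) + (-56) = -253
Area = |Σ|/2 = 126.5.
Hole:
Apply the shoelace formula: 2A = Σ (x_i·y_{i+1} − x_{i+1}·y_i), indices taken mod 4.
P_1→P_2: (-2)(1) − (1)(1) = -3
P_2→P_3: (1)(2) − (-3)(1) = 5
P_3→P_4: (-3)(2) − (-5)(2) = 4
P_4→P_1: (-5)(1) − (-2)(2) = -1
Σ = 5
Area = |Σ|/2 = 2.5.
Net area = 126.5 − 2.5 = 124.

124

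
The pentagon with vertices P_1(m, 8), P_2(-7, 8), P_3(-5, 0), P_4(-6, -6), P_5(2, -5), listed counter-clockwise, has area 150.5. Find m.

The doubled signed area Σ (x_i y_{i+1} − x_{i+1} y_i) is linear in m.
With m=0 it equals 184; the coefficient of m is 13 (from the two edges through P_1).
So 13·m + 184 = 2·150.5 = 301 ⇒ m = 9.

9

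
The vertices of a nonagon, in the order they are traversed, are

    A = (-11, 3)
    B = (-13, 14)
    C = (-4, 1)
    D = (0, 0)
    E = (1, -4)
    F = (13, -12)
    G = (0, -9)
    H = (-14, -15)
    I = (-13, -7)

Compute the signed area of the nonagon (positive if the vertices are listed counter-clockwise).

Σ = (-115) + (43) + (0) + (0) + (40) + (-117) + (-126) + (-97) + (-116) = -488
Signed area = Σ/2 = -244 (negative ⇒ clockwise traversal).

-244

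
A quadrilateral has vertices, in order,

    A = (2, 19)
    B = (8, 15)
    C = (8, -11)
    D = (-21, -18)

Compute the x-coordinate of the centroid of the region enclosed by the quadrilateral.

Apply the surveyor's formula. First the cross-terms c_i = x_i·y_{i+1} − x_{i+1}·y_i:
  -122, -208, -375, -363  ⇒  2A = -1068, A = -534.
Then Σ (x_i + x_{i+1})·c_i = 7224, so x̄ = 7224 / (6·(-534)) = -602/267.

-602/267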